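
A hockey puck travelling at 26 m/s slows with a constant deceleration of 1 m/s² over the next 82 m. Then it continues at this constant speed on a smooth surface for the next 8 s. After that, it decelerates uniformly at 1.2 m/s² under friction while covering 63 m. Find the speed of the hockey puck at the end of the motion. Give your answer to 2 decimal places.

Phase 1 (decelerating): v₀ = 26.0 m/s, a = -1 m/s².
v² = v₀² + 2aΔx = 26.0² + 2·-1·82 = 512 → v = 22.6 m/s
t = (v − v₀)/a = (22.6 − 26.0)/-1 = 3.37 s

Phase 2 (constant speed): v₀ = 22.6 m/s, a = 0 m/s².
v = v₀ + at = 22.6 + (0)(8) = 22.6 m/s
Δx = v₀t + ½at² = 22.6·8 + 0.5·0·8² = 181 m

Phase 3 (decelerating): v₀ = 22.6 m/s, a = -1.2 m/s².
v² = v₀² + 2aΔx = 22.6² + 2·-1.2·63 = 361 → v = 19.0 m/s
t = (v − v₀)/a = (19.0 − 22.6)/-1.2 = 3.03 s
Final speed = 19.0 m/s

18.99 m/s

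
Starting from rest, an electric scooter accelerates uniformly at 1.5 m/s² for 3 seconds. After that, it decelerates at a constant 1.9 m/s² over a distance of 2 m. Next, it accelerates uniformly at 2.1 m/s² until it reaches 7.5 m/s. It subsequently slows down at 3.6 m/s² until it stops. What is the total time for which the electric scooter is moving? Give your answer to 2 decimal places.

Phase 1 (accelerating): v₀ = 0 m/s, a = 1.5 m/s².
v = v₀ + at = 0 + (1.5)(3) = 4.50 m/s
Δx = v₀t + ½at² = 0·3 + 0.5·1.5·3² = 6.75 m

Phase 2 (decelerating): v₀ = 4.50 m/s, a = -1.9 m/s².
v² = v₀² + 2aΔx = 4.50² + 2·-1.9·2 = 12.7 → v = 3.56 m/s
t = (v − v₀)/a = (3.56 − 4.50)/-1.9 = 0.496 s

Phase 3 (accelerating): v₀ = 3.56 m/s, a = 2.1 m/s².
v = v₀ + at → t = (7.5 − 3.56) / 2.1 = 1.88 s
v² = v₀² + 2aΔx → Δx = (7.5² − 3.56²)/(2·2.1) = 10.4 m

Phase 4 (decelerating): v₀ = 7.50 m/s, a = -3.6 m/s².
v = v₀ + at → t = (0 − 7.50) / -3.6 = 2.08 s
v² = v₀² + 2aΔx → Δx = (0² − 7.50²)/(2·-3.6) = 7.81 m
Total time = 3.00 + 0.496 + 1.88 + 2.08 = 7.46 s

7.46 s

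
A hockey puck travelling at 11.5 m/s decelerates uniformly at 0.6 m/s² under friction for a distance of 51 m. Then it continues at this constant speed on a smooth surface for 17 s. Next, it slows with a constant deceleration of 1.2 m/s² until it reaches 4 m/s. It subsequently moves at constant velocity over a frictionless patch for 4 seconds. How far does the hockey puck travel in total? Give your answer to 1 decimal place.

Phase 1 (decelerating): v₀ = 11.5 m/s, a = -0.6 m/s².
v² = v₀² + 2aΔx = 11.5² + 2·-0.6·51 = 71.1 → v = 8.43 m/s
t = (v − v₀)/a = (8.43 − 11.5)/-0.6 = 5.12 s

Phase 2 (constant speed): v₀ = 8.43 m/s, a = 0 m/s².
v = v₀ + at = 8.43 + (0)(17) = 8.43 m/s
Δx = v₀t + ½at² = 8.43·17 + 0.5·0·17² = 143 m

Phase 3 (decelerating): v₀ = 8.43 m/s, a = -1.2 m/s².
v = v₀ + at → t = (4 − 8.43) / -1.2 = 3.69 s
v² = v₀² + 2aΔx → Δx = (4² − 8.43²)/(2·-1.2) = 22.9 m

Phase 4 (constant speed): v₀ = 4.00 m/s, a = 0 m/s².
v = v₀ + at = 4.00 + (0)(4) = 4.00 m/s
Δx = v₀t + ½at² = 4.00·4 + 0.5·0·4² = 16.0 m
Total distance = 51.0 + 143 + 22.9 + 16.0 = 233 m

233.2 m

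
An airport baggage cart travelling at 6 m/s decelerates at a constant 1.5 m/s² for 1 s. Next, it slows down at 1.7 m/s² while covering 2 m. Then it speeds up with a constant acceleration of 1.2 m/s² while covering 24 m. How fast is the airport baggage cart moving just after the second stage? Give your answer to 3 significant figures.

3.67 m/s

Phase 1 (decelerating): v₀ = 6.00 m/s, a = -1.5 m/s².
v = v₀ + at = 6.00 + (-1.5)(1) = 4.50 m/s
Δx = v₀t + ½at² = 6.00·1 + 0.5·-1.5·1² = 5.25 m

Phase 2 (decelerating): v₀ = 4.50 m/s, a = -1.7 m/s².
v² = v₀² + 2aΔx = 4.50² + 2·-1.7·2 = 13.4 → v = 3.67 m/s
t = (v − v₀)/a = (3.67 − 4.50)/-1.7 = 0.490 s
Speed at end of phase 2 = 3.67 m/s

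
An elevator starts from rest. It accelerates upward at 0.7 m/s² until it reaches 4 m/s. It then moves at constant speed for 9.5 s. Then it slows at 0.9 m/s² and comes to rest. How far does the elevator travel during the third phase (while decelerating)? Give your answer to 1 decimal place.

8.9 m

Phase 1 (accelerating): v₀ = 0 m/s, a = 0.7 m/s².
v = v₀ + at → t = (4 − 0) / 0.7 = 5.71 s
v² = v₀² + 2aΔx → Δx = (4² − 0²)/(2·0.7) = 11.4 m

Phase 2 (constant speed): v₀ = 4.00 m/s, a = 0 m/s².
v = v₀ + at = 4.00 + (0)(9.5) = 4.00 m/s
Δx = v₀t + ½at² = 4.00·9.5 + 0.5·0·9.5² = 38.0 m

Phase 3 (decelerating): v₀ = 4.00 m/s, a = -0.9 m/s².
v = v₀ + at → t = (0 − 4.00) / -0.9 = 4.44 s
v² = v₀² + 2aΔx → Δx = (0² − 4.00²)/(2·-0.9) = 8.89 m
Distance in phase 3 = 8.89 m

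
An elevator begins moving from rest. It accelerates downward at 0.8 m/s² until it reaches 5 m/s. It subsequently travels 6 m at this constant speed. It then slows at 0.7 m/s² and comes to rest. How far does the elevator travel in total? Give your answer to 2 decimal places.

Phase 1 (accelerating): v₀ = 0 m/s, a = 0.8 m/s².
v = v₀ + at → t = (5 − 0) / 0.8 = 6.25 s
v² = v₀² + 2aΔx → Δx = (5² − 0²)/(2·0.8) = 15.6 m

Phase 2 (constant speed): v₀ = 5.00 m/s, a = 0 m/s².
Constant speed: t = d/v = 6/5.00 = 1.20 s

Phase 3 (decelerating): v₀ = 5.00 m/s, a = -0.7 m/s².
v = v₀ + at → t = (0 − 5.00) / -0.7 = 7.14 s
v² = v₀² + 2aΔx → Δx = (0² − 5.00²)/(2·-0.7) = 17.9 m
Total distance = 15.6 + 6.00 + 17.9 = 39.5 m

39.48 m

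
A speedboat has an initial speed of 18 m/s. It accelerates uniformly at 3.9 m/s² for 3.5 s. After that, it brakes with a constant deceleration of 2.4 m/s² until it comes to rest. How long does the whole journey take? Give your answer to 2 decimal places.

Phase 1 (accelerating): v₀ = 18.0 m/s, a = 3.9 m/s².
v = v₀ + at = 18.0 + (3.9)(3.5) = 31.6 m/s
Δx = v₀t + ½at² = 18.0·3.5 + 0.5·3.9·3.5² = 86.9 m

Phase 2 (decelerating): v₀ = 31.6 m/s, a = -2.4 m/s².
v = v₀ + at → t = (0 − 31.6) / -2.4 = 13.2 s
v² = v₀² + 2aΔx → Δx = (0² − 31.6²)/(2·-2.4) = 209 m
Total time = 3.50 + 13.2 = 16.7 s

16.69 s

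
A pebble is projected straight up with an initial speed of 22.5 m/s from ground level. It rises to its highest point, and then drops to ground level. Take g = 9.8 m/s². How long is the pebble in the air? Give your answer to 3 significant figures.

Phase 1 (rising): v₀ = 22.5 m/s, a = -9.8 m/s².
v = v₀ + at → t = (0 − 22.5) / -9.8 = 2.30 s
v² = v₀² + 2aΔx → Δx = (0² − 22.5²)/(2·-9.8) = 25.8 m

Phase 2 (falling): v₀ = 0 m/s, a = -9.8 m/s².
Falls 25.8 m from rest: t = √(2·25.8/9.8) = 2.30 s; v = g·t = 22.5 m/s.
Total time = 2.30 + 2.30 = 4.59 s

4.59 s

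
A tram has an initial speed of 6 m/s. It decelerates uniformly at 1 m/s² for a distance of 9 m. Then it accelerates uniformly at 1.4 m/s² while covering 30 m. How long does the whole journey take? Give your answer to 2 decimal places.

Phase 1 (decelerating): v₀ = 6.00 m/s, a = -1 m/s².
v² = v₀² + 2aΔx = 6.00² + 2·-1·9 = 18.0 → v = 4.24 m/s
t = (v − v₀)/a = (4.24 − 6.00)/-1 = 1.76 s

Phase 2 (accelerating): v₀ = 4.24 m/s, a = 1.4 m/s².
v² = v₀² + 2aΔx = 4.24² + 2·1.4·30 = 102 → v = 10.1 m/s
t = (v − v₀)/a = (10.1 − 4.24)/1.4 = 4.18 s
Total time = 1.76 + 4.18 = 5.94 s

5.94 s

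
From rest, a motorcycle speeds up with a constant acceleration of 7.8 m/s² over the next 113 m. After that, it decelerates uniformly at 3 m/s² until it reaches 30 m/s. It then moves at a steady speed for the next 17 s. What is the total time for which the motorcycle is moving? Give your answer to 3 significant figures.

Phase 1 (accelerating): v₀ = 0 m/s, a = 7.8 m/s².
v² = v₀² + 2aΔx = 0² + 2·7.8·113 = 1760 → v = 42.0 m/s
t = (v − v₀)/a = (42.0 − 0)/7.8 = 5.38 s

Phase 2 (decelerating): v₀ = 42.0 m/s, a = -3 m/s².
v = v₀ + at → t = (30 − 42.0) / -3 = 4.00 s
v² = v₀² + 2aΔx → Δx = (30² − 42.0²)/(2·-3) = 144 m

Phase 3 (constant speed): v₀ = 30.0 m/s, a = 0 m/s².
v = v₀ + at = 30.0 + (0)(17) = 30.0 m/s
Δx = v₀t + ½at² = 30.0·17 + 0.5·0·17² = 510 m
Total time = 5.38 + 4.00 + 17.0 = 26.4 s

26.4 s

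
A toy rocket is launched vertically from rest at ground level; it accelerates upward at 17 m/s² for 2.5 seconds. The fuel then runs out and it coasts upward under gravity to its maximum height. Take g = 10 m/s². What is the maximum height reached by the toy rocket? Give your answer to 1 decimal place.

Phase 1 (powered ascent): v₀ = 0 m/s, a = 17 m/s².
v = v₀ + at = 0 + (17)(2.5) = 42.5 m/s
Δx = v₀t + ½at² = 0·2.5 + 0.5·17·2.5² = 53.1 m

Phase 2 (coasting upward): v₀ = 42.5 m/s, a = -10 m/s².
v = v₀ + at → t = (0 − 42.5) / -10 = 4.25 s
v² = v₀² + 2aΔx → Δx = (0² − 42.5²)/(2·-10) = 90.3 m
Maximum height = 53.1 + 90.3 = 143 m

143.4 m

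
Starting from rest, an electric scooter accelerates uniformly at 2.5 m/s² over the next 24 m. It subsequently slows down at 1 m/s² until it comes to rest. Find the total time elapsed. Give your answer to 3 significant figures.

Phase 1 (accelerating): v₀ = 0 m/s, a = 2.5 m/s².
v² = v₀² + 2aΔx = 0² + 2·2.5·24 = 120 → v = 11.0 m/s
t = (v − v₀)/a = (11.0 − 0)/2.5 = 4.38 s

Phase 2 (decelerating): v₀ = 11.0 m/s, a = -1 m/s².
v = v₀ + at → t = (0 − 11.0) / -1 = 11.0 s
v² = v₀² + 2aΔx → Δx = (0² − 11.0²)/(2·-1) = 60.0 m
Total time = 4.38 + 11.0 = 15.3 s

15.3 s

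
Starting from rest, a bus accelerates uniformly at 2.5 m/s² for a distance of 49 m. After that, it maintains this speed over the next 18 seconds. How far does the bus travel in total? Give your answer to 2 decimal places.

330.74 m

Phase 1 (accelerating): v₀ = 0 m/s, a = 2.5 m/s².
v² = v₀² + 2aΔx = 0² + 2·2.5·49 = 245 → v = 15.7 m/s
t = (v − v₀)/a = (15.7 − 0)/2.5 = 6.26 s

Phase 2 (constant speed): v₀ = 15.7 m/s, a = 0 m/s².
v = v₀ + at = 15.7 + (0)(18) = 15.7 m/s
Δx = v₀t + ½at² = 15.7·18 + 0.5·0·18² = 282 m
Total distance = 49.0 + 282 = 331 m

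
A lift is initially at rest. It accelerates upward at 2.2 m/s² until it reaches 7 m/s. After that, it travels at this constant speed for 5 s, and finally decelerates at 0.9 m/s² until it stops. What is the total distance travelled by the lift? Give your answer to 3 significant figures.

Phase 1 (accelerating): v₀ = 0 m/s, a = 2.2 m/s².
v = v₀ + at → t = (7 − 0) / 2.2 = 3.18 s
v² = v₀² + 2aΔx → Δx = (7² − 0²)/(2·2.2) = 11.1 m

Phase 2 (constant speed): v₀ = 7.00 m/s, a = 0 m/s².
v = v₀ + at = 7.00 + (0)(5) = 7.00 m/s
Δx = v₀t + ½at² = 7.00·5 + 0.5·0·5² = 35.0 m

Phase 3 (decelerating): v₀ = 7.00 m/s, a = -0.9 m/s².
v = v₀ + at → t = (0 − 7.00) / -0.9 = 7.78 s
v² = v₀² + 2aΔx → Δx = (0² − 7.00²)/(2·-0.9) = 27.2 m
Total distance = 11.1 + 35.0 + 27.2 = 73.4 m

73.4 m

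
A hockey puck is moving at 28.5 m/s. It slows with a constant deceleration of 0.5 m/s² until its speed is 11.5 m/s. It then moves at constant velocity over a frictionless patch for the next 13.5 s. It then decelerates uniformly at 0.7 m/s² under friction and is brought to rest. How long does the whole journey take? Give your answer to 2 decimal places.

63.93 s

Phase 1 (decelerating): v₀ = 28.5 m/s, a = -0.5 m/s².
v = v₀ + at → t = (11.5 − 28.5) / -0.5 = 34.0 s
v² = v₀² + 2aΔx → Δx = (11.5² − 28.5²)/(2·-0.5) = 680 m

Phase 2 (constant speed): v₀ = 11.5 m/s, a = 0 m/s².
v = v₀ + at = 11.5 + (0)(13.5) = 11.5 m/s
Δx = v₀t + ½at² = 11.5·13.5 + 0.5·0·13.5² = 155 m

Phase 3 (decelerating): v₀ = 11.5 m/s, a = -0.7 m/s².
v = v₀ + at → t = (0 − 11.5) / -0.7 = 16.4 s
v² = v₀² + 2aΔx → Δx = (0² − 11.5²)/(2·-0.7) = 94.5 m
Total time = 34.0 + 13.5 + 16.4 = 63.9 s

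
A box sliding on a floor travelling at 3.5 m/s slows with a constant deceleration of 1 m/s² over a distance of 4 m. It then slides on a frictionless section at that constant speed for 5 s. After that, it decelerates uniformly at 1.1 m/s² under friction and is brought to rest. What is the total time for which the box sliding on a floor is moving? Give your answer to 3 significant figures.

8.31 s

Phase 1 (decelerating): v₀ = 3.50 m/s, a = -1 m/s².
v² = v₀² + 2aΔx = 3.50² + 2·-1·4 = 4.25 → v = 2.06 m/s
t = (v − v₀)/a = (2.06 − 3.50)/-1 = 1.44 s

Phase 2 (constant speed): v₀ = 2.06 m/s, a = 0 m/s².
v = v₀ + at = 2.06 + (0)(5) = 2.06 m/s
Δx = v₀t + ½at² = 2.06·5 + 0.5·0·5² = 10.3 m

Phase 3 (decelerating): v₀ = 2.06 m/s, a = -1.1 m/s².
v = v₀ + at → t = (0 − 2.06) / -1.1 = 1.87 s
v² = v₀² + 2aΔx → Δx = (0² − 2.06²)/(2·-1.1) = 1.93 m
Total time = 1.44 + 5.00 + 1.87 = 8.31 s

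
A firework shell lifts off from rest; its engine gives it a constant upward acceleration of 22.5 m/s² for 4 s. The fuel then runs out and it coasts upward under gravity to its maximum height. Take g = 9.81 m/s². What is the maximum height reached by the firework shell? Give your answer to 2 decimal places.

Phase 1 (powered ascent): v₀ = 0 m/s, a = 22.5 m/s².
v = v₀ + at = 0 + (22.5)(4) = 90.0 m/s
Δx = v₀t + ½at² = 0·4 + 0.5·22.5·4² = 180 m

Phase 2 (coasting upward): v₀ = 90.0 m/s, a = -9.81 m/s².
v = v₀ + at → t = (0 − 90.0) / -9.81 = 9.17 s
v² = v₀² + 2aΔx → Δx = (0² − 90.0²)/(2·-9.81) = 413 m
Maximum height = 180 + 413 = 593 m

592.84 m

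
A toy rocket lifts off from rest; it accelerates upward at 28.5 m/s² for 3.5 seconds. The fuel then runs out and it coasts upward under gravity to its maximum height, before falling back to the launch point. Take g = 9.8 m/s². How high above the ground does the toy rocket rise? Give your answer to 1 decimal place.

Phase 1 (powered ascent): v₀ = 0 m/s, a = 28.5 m/s².
v = v₀ + at = 0 + (28.5)(3.5) = 99.8 m/s
Δx = v₀t + ½at² = 0·3.5 + 0.5·28.5·3.5² = 175 m

Phase 2 (coasting upward): v₀ = 99.8 m/s, a = -9.8 m/s².
v = v₀ + at → t = (0 − 99.8) / -9.8 = 10.2 s
v² = v₀² + 2aΔx → Δx = (0² − 99.8²)/(2·-9.8) = 508 m
Maximum height = 175 + 508 = 682 m

682.2 m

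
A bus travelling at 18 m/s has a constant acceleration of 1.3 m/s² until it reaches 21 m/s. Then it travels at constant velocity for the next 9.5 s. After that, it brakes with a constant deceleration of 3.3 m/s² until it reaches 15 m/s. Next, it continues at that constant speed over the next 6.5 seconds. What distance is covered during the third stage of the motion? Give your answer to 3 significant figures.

Phase 1 (accelerating): v₀ = 18.0 m/s, a = 1.3 m/s².
v = v₀ + at → t = (21 − 18.0) / 1.3 = 2.31 s
v² = v₀² + 2aΔx → Δx = (21² − 18.0²)/(2·1.3) = 45.0 m

Phase 2 (constant speed): v₀ = 21.0 m/s, a = 0 m/s².
v = v₀ + at = 21.0 + (0)(9.5) = 21.0 m/s
Δx = v₀t + ½at² = 21.0·9.5 + 0.5·0·9.5² = 200 m

Phase 3 (decelerating): v₀ = 21.0 m/s, a = -3.3 m/s².
v = v₀ + at → t = (15 − 21.0) / -3.3 = 1.82 s
v² = v₀² + 2aΔx → Δx = (15² − 21.0²)/(2·-3.3) = 32.7 m
Distance in phase 3 = 32.7 m

32.7 m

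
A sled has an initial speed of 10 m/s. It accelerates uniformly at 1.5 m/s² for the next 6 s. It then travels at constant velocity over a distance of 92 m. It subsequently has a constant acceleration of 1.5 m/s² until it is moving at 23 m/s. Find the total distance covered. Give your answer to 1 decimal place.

235.0 m

Phase 1 (accelerating): v₀ = 10.0 m/s, a = 1.5 m/s².
v = v₀ + at = 10.0 + (1.5)(6) = 19.0 m/s
Δx = v₀t + ½at² = 10.0·6 + 0.5·1.5·6² = 87.0 m

Phase 2 (constant speed): v₀ = 19.0 m/s, a = 0 m/s².
Constant speed: t = d/v = 92/19.0 = 4.84 s

Phase 3 (accelerating): v₀ = 19.0 m/s, a = 1.5 m/s².
v = v₀ + at → t = (23 − 19.0) / 1.5 = 2.67 s
v² = v₀² + 2aΔx → Δx = (23² − 19.0²)/(2·1.5) = 56.0 m
Total distance = 87.0 + 92.0 + 56.0 = 235 m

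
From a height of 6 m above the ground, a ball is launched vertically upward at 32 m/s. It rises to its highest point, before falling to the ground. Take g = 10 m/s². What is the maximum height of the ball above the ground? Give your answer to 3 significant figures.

57.2 m

Phase 1 (rising): v₀ = 32.0 m/s, a = -10 m/s².
v = v₀ + at → t = (0 − 32.0) / -10 = 3.20 s
v² = v₀² + 2aΔx → Δx = (0² − 32.0²)/(2·-10) = 51.2 m
Maximum height = 6 + 51.2 = 57.2 m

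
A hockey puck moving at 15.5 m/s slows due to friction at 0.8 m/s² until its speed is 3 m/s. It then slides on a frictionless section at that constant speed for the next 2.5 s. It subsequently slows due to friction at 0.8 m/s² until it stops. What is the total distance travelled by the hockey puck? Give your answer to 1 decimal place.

Phase 1 (decelerating): v₀ = 15.5 m/s, a = -0.8 m/s².
v = v₀ + at → t = (3 − 15.5) / -0.8 = 15.6 s
v² = v₀² + 2aΔx → Δx = (3² − 15.5²)/(2·-0.8) = 145 m

Phase 2 (constant speed): v₀ = 3.00 m/s, a = 0 m/s².
v = v₀ + at = 3.00 + (0)(2.5) = 3.00 m/s
Δx = v₀t + ½at² = 3.00·2.5 + 0.5·0·2.5² = 7.50 m

Phase 3 (decelerating): v₀ = 3.00 m/s, a = -0.8 m/s².
v = v₀ + at → t = (0 − 3.00) / -0.8 = 3.75 s
v² = v₀² + 2aΔx → Δx = (0² − 3.00²)/(2·-0.8) = 5.62 m
Total distance = 145 + 7.50 + 5.62 = 158 m

157.7 m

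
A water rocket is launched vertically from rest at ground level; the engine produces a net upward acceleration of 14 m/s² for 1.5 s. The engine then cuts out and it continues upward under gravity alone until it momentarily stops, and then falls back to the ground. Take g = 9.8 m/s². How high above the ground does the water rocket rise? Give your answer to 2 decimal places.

38.25 m

Phase 1 (powered ascent): v₀ = 0 m/s, a = 14 m/s².
v = v₀ + at = 0 + (14)(1.5) = 21.0 m/s
Δx = v₀t + ½at² = 0·1.5 + 0.5·14·1.5² = 15.8 m

Phase 2 (coasting upward): v₀ = 21.0 m/s, a = -9.8 m/s².
v = v₀ + at → t = (0 − 21.0) / -9.8 = 2.14 s
v² = v₀² + 2aΔx → Δx = (0² − 21.0²)/(2·-9.8) = 22.5 m
Maximum height = 15.8 + 22.5 = 38.2 m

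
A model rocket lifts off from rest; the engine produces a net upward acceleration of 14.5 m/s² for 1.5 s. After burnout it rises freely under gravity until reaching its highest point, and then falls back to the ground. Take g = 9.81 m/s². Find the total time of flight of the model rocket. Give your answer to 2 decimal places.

6.59 s

Phase 1 (powered ascent): v₀ = 0 m/s, a = 14.5 m/s².
v = v₀ + at = 0 + (14.5)(1.5) = 21.8 m/s
Δx = v₀t + ½at² = 0·1.5 + 0.5·14.5·1.5² = 16.3 m

Phase 2 (coasting upward): v₀ = 21.8 m/s, a = -9.81 m/s².
v = v₀ + at → t = (0 − 21.8) / -9.81 = 2.22 s
v² = v₀² + 2aΔx → Δx = (0² − 21.8²)/(2·-9.81) = 24.1 m

Phase 3 (free fall): v₀ = 0 m/s, a = -9.81 m/s².
Falls 40.4 m from rest: t = √(2·40.4/9.81) = 2.87 s; v = g·t = 28.2 m/s.
Total time = 1.50 + 2.22 + 2.87 = 6.59 s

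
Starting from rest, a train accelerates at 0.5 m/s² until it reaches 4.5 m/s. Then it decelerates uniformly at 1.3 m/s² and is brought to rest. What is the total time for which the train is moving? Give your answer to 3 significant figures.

12.5 s

Phase 1 (accelerating): v₀ = 0 m/s, a = 0.5 m/s².
v = v₀ + at → t = (4.5 − 0) / 0.5 = 9.00 s
v² = v₀² + 2aΔx → Δx = (4.5² − 0²)/(2·0.5) = 20.2 m

Phase 2 (decelerating): v₀ = 4.50 m/s, a = -1.3 m/s².
v = v₀ + at → t = (0 − 4.50) / -1.3 = 3.46 s
v² = v₀² + 2aΔx → Δx = (0² − 4.50²)/(2·-1.3) = 7.79 m
Total time = 9.00 + 3.46 = 12.5 s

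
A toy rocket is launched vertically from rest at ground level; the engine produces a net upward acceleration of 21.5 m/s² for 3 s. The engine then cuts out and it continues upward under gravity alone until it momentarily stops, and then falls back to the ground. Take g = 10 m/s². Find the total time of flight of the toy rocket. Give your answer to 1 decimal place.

Phase 1 (powered ascent): v₀ = 0 m/s, a = 21.5 m/s².
v = v₀ + at = 0 + (21.5)(3) = 64.5 m/s
Δx = v₀t + ½at² = 0·3 + 0.5·21.5·3² = 96.8 m

Phase 2 (coasting upward): v₀ = 64.5 m/s, a = -10 m/s².
v = v₀ + at → t = (0 − 64.5) / -10 = 6.45 s
v² = v₀² + 2aΔx → Δx = (0² − 64.5²)/(2·-10) = 208 m

Phase 3 (free fall): v₀ = 0 m/s, a = -10 m/s².
Falls 305 m from rest: t = √(2·305/10) = 7.81 s; v = g·t = 78.1 m/s.
Total time = 3.00 + 6.45 + 7.81 = 17.3 s

17.3 s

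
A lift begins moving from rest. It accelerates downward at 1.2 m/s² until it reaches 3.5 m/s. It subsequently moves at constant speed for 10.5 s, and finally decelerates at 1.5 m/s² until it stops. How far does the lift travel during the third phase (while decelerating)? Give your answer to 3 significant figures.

4.08 m

Phase 1 (accelerating): v₀ = 0 m/s, a = 1.2 m/s².
v = v₀ + at → t = (3.5 − 0) / 1.2 = 2.92 s
v² = v₀² + 2aΔx → Δx = (3.5² − 0²)/(2·1.2) = 5.10 m

Phase 2 (constant speed): v₀ = 3.50 m/s, a = 0 m/s².
v = v₀ + at = 3.50 + (0)(10.5) = 3.50 m/s
Δx = v₀t + ½at² = 3.50·10.5 + 0.5·0·10.5² = 36.8 m

Phase 3 (decelerating): v₀ = 3.50 m/s, a = -1.5 m/s².
v = v₀ + at → t = (0 − 3.50) / -1.5 = 2.33 s
v² = v₀² + 2aΔx → Δx = (0² − 3.50²)/(2·-1.5) = 4.08 m
Distance in phase 3 = 4.08 m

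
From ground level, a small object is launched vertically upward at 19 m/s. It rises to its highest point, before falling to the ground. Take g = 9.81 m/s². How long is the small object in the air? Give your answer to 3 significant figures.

Phase 1 (rising): v₀ = 19.0 m/s, a = -9.81 m/s².
v = v₀ + at → t = (0 − 19.0) / -9.81 = 1.94 s
v² = v₀² + 2aΔx → Δx = (0² − 19.0²)/(2·-9.81) = 18.4 m

Phase 2 (falling): v₀ = 0 m/s, a = -9.81 m/s².
Falls 18.4 m from rest: t = √(2·18.4/9.81) = 1.94 s; v = g·t = 19.0 m/s.
Total time = 1.94 + 1.94 = 3.87 s

3.87 s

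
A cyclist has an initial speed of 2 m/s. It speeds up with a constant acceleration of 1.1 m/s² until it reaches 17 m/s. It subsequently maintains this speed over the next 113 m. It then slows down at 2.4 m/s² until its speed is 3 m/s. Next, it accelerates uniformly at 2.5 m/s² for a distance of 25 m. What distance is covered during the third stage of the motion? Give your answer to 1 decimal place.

58.3 m

Phase 1 (accelerating): v₀ = 2.00 m/s, a = 1.1 m/s².
v = v₀ + at → t = (17 − 2.00) / 1.1 = 13.6 s
v² = v₀² + 2aΔx → Δx = (17² − 2.00²)/(2·1.1) = 130 m

Phase 2 (constant speed): v₀ = 17.0 m/s, a = 0 m/s².
Constant speed: t = d/v = 113/17.0 = 6.65 s

Phase 3 (decelerating): v₀ = 17.0 m/s, a = -2.4 m/s².
v = v₀ + at → t = (3 − 17.0) / -2.4 = 5.83 s
v² = v₀² + 2aΔx → Δx = (3² − 17.0²)/(2·-2.4) = 58.3 m
Distance in phase 3 = 58.3 m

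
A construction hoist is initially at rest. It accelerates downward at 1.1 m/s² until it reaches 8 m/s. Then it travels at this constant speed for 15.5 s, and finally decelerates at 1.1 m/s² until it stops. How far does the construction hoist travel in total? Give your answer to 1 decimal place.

Phase 1 (accelerating): v₀ = 0 m/s, a = 1.1 m/s².
v = v₀ + at → t = (8 − 0) / 1.1 = 7.27 s
v² = v₀² + 2aΔx → Δx = (8² − 0²)/(2·1.1) = 29.1 m

Phase 2 (constant speed): v₀ = 8.00 m/s, a = 0 m/s².
v = v₀ + at = 8.00 + (0)(15.5) = 8.00 m/s
Δx = v₀t + ½at² = 8.00·15.5 + 0.5·0·15.5² = 124 m

Phase 3 (decelerating): v₀ = 8.00 m/s, a = -1.1 m/s².
v = v₀ + at → t = (0 − 8.00) / -1.1 = 7.27 s
v² = v₀² + 2aΔx → Δx = (0² − 8.00²)/(2·-1.1) = 29.1 m
Total distance = 29.1 + 124 + 29.1 = 182 m

182.2 m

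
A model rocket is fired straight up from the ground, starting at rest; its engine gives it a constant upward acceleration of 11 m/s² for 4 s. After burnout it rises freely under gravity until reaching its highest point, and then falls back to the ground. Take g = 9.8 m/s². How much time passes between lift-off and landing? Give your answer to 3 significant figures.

14.7 s

Phase 1 (powered ascent): v₀ = 0 m/s, a = 11 m/s².
v = v₀ + at = 0 + (11)(4) = 44.0 m/s
Δx = v₀t + ½at² = 0·4 + 0.5·11·4² = 88.0 m

Phase 2 (coasting upward): v₀ = 44.0 m/s, a = -9.8 m/s².
v = v₀ + at → t = (0 − 44.0) / -9.8 = 4.49 s
v² = v₀² + 2aΔx → Δx = (0² − 44.0²)/(2·-9.8) = 98.8 m

Phase 3 (free fall): v₀ = 0 m/s, a = -9.8 m/s².
Falls 187 m from rest: t = √(2·187/9.8) = 6.17 s; v = g·t = 60.5 m/s.
Total time = 4.00 + 4.49 + 6.17 = 14.7 s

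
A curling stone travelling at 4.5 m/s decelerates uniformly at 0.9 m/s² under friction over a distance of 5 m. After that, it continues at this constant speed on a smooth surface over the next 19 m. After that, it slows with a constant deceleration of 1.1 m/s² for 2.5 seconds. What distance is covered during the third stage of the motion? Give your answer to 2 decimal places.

Phase 1 (decelerating): v₀ = 4.50 m/s, a = -0.9 m/s².
v² = v₀² + 2aΔx = 4.50² + 2·-0.9·5 = 11.2 → v = 3.35 m/s
t = (v − v₀)/a = (3.35 − 4.50)/-0.9 = 1.27 s

Phase 2 (constant speed): v₀ = 3.35 m/s, a = 0 m/s².
Constant speed: t = d/v = 19/3.35 = 5.66 s

Phase 3 (decelerating): v₀ = 3.35 m/s, a = -1.1 m/s².
v = v₀ + at = 3.35 + (-1.1)(2.5) = 0.604 m/s
Δx = v₀t + ½at² = 3.35·2.5 + 0.5·-1.1·2.5² = 4.95 m
Distance in phase 3 = 4.95 m

4.95 m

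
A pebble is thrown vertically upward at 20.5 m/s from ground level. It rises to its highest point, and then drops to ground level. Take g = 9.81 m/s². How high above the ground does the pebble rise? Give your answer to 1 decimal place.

Phase 1 (rising): v₀ = 20.5 m/s, a = -9.81 m/s².
v = v₀ + at → t = (0 − 20.5) / -9.81 = 2.09 s
v² = v₀² + 2aΔx → Δx = (0² − 20.5²)/(2·-9.81) = 21.4 m
Maximum height = 21.4 m

21.4 m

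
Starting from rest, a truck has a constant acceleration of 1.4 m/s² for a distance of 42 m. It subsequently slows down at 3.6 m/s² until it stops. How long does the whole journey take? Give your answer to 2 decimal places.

10.76 s

Phase 1 (accelerating): v₀ = 0 m/s, a = 1.4 m/s².
v² = v₀² + 2aΔx = 0² + 2·1.4·42 = 118 → v = 10.8 m/s
t = (v − v₀)/a = (10.8 − 0)/1.4 = 7.75 s

Phase 2 (decelerating): v₀ = 10.8 m/s, a = -3.6 m/s².
v = v₀ + at → t = (0 − 10.8) / -3.6 = 3.01 s
v² = v₀² + 2aΔx → Δx = (0² − 10.8²)/(2·-3.6) = 16.3 m
Total time = 7.75 + 3.01 = 10.8 s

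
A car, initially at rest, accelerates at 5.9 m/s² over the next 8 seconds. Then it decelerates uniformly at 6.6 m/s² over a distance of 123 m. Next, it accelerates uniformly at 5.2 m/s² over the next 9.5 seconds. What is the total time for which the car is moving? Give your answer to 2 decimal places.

Phase 1 (accelerating): v₀ = 0 m/s, a = 5.9 m/s².
v = v₀ + at = 0 + (5.9)(8) = 47.2 m/s
Δx = v₀t + ½at² = 0·8 + 0.5·5.9·8² = 189 m

Phase 2 (decelerating): v₀ = 47.2 m/s, a = -6.6 m/s².
v² = v₀² + 2aΔx = 47.2² + 2·-6.6·123 = 604 → v = 24.6 m/s
t = (v − v₀)/a = (24.6 − 47.2)/-6.6 = 3.43 s

Phase 3 (accelerating): v₀ = 24.6 m/s, a = 5.2 m/s².
v = v₀ + at = 24.6 + (5.2)(9.5) = 74.0 m/s
Δx = v₀t + ½at² = 24.6·9.5 + 0.5·5.2·9.5² = 468 m
Total time = 8.00 + 3.43 + 9.50 = 20.9 s

20.93 s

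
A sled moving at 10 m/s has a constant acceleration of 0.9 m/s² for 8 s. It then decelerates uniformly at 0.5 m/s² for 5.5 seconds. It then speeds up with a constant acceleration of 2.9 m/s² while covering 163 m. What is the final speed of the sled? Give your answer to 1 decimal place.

Phase 1 (accelerating): v₀ = 10.0 m/s, a = 0.9 m/s².
v = v₀ + at = 10.0 + (0.9)(8) = 17.2 m/s
Δx = v₀t + ½at² = 10.0·8 + 0.5·0.9·8² = 109 m

Phase 2 (decelerating): v₀ = 17.2 m/s, a = -0.5 m/s².
v = v₀ + at = 17.2 + (-0.5)(5.5) = 14.4 m/s
Δx = v₀t + ½at² = 17.2·5.5 + 0.5·-0.5·5.5² = 87.0 m

Phase 3 (accelerating): v₀ = 14.4 m/s, a = 2.9 m/s².
v² = v₀² + 2aΔx = 14.4² + 2·2.9·163 = 1150 → v = 34.0 m/s
t = (v − v₀)/a = (34.0 − 14.4)/2.9 = 6.73 s
Final speed = 34.0 m/s

34.0 m/s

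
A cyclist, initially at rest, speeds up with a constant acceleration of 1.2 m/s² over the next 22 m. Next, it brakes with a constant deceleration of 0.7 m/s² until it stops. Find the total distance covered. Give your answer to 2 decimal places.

Phase 1 (accelerating): v₀ = 0 m/s, a = 1.2 m/s².
v² = v₀² + 2aΔx = 0² + 2·1.2·22 = 52.8 → v = 7.27 m/s
t = (v − v₀)/a = (7.27 − 0)/1.2 = 6.06 s

Phase 2 (decelerating): v₀ = 7.27 m/s, a = -0.7 m/s².
v = v₀ + at → t = (0 − 7.27) / -0.7 = 10.4 s
v² = v₀² + 2aΔx → Δx = (0² − 7.27²)/(2·-0.7) = 37.7 m
Total distance = 22.0 + 37.7 = 59.7 m

59.71 m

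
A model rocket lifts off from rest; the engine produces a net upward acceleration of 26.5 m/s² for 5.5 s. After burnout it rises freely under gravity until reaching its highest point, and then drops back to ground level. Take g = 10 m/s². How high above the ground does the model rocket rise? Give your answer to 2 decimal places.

1462.97 m

Phase 1 (powered ascent): v₀ = 0 m/s, a = 26.5 m/s².
v = v₀ + at = 0 + (26.5)(5.5) = 146 m/s
Δx = v₀t + ½at² = 0·5.5 + 0.5·26.5·5.5² = 401 m

Phase 2 (coasting upward): v₀ = 146 m/s, a = -10 m/s².
v = v₀ + at → t = (0 − 146) / -10 = 14.6 s
v² = v₀² + 2aΔx → Δx = (0² − 146²)/(2·-10) = 1060 m
Maximum height = 401 + 1060 = 1460 m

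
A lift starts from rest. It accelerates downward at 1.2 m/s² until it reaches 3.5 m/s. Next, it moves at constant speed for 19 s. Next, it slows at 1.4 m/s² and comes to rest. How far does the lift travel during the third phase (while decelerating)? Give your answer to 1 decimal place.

Phase 1 (accelerating): v₀ = 0 m/s, a = 1.2 m/s².
v = v₀ + at → t = (3.5 − 0) / 1.2 = 2.92 s
v² = v₀² + 2aΔx → Δx = (3.5² − 0²)/(2·1.2) = 5.10 m

Phase 2 (constant speed): v₀ = 3.50 m/s, a = 0 m/s².
v = v₀ + at = 3.50 + (0)(19) = 3.50 m/s
Δx = v₀t + ½at² = 3.50·19 + 0.5·0·19² = 66.5 m

Phase 3 (decelerating): v₀ = 3.50 m/s, a = -1.4 m/s².
v = v₀ + at → t = (0 − 3.50) / -1.4 = 2.50 s
v² = v₀² + 2aΔx → Δx = (0² − 3.50²)/(2·-1.4) = 4.38 m
Distance in phase 3 = 4.38 m

4.4 m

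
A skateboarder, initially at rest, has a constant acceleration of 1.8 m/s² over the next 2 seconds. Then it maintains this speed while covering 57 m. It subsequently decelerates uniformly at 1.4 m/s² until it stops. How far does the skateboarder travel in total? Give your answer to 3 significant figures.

65.2 m

Phase 1 (accelerating): v₀ = 0 m/s, a = 1.8 m/s².
v = v₀ + at = 0 + (1.8)(2) = 3.60 m/s
Δx = v₀t + ½at² = 0·2 + 0.5·1.8·2² = 3.60 m

Phase 2 (constant speed): v₀ = 3.60 m/s, a = 0 m/s².
Constant speed: t = d/v = 57/3.60 = 15.8 s

Phase 3 (decelerating): v₀ = 3.60 m/s, a = -1.4 m/s².
v = v₀ + at → t = (0 − 3.60) / -1.4 = 2.57 s
v² = v₀² + 2aΔx → Δx = (0² − 3.60²)/(2·-1.4) = 4.63 m
Total distance = 3.60 + 57.0 + 4.63 = 65.2 m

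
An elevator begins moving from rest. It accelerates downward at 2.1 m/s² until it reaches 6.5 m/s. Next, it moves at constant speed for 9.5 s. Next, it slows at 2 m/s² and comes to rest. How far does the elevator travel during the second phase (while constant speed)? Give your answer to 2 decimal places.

61.75 m

Phase 1 (accelerating): v₀ = 0 m/s, a = 2.1 m/s².
v = v₀ + at → t = (6.5 − 0) / 2.1 = 3.10 s
v² = v₀² + 2aΔx → Δx = (6.5² − 0²)/(2·2.1) = 10.1 m

Phase 2 (constant speed): v₀ = 6.50 m/s, a = 0 m/s².
v = v₀ + at = 6.50 + (0)(9.5) = 6.50 m/s
Δx = v₀t + ½at² = 6.50·9.5 + 0.5·0·9.5² = 61.8 m
Distance in phase 2 = 61.8 m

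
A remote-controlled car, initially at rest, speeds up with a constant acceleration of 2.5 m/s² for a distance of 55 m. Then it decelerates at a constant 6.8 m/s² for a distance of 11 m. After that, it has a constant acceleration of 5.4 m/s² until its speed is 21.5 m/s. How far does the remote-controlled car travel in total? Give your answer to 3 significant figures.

97.2 m

Phase 1 (accelerating): v₀ = 0 m/s, a = 2.5 m/s².
v² = v₀² + 2aΔx = 0² + 2·2.5·55 = 275 → v = 16.6 m/s
t = (v − v₀)/a = (16.6 − 0)/2.5 = 6.63 s

Phase 2 (decelerating): v₀ = 16.6 m/s, a = -6.8 m/s².
v² = v₀² + 2aΔx = 16.6² + 2·-6.8·11 = 125 → v = 11.2 m/s
t = (v − v₀)/a = (11.2 − 16.6)/-6.8 = 0.792 s

Phase 3 (accelerating): v₀ = 11.2 m/s, a = 5.4 m/s².
v = v₀ + at → t = (21.5 − 11.2) / 5.4 = 1.91 s
v² = v₀² + 2aΔx → Δx = (21.5² − 11.2²)/(2·5.4) = 31.2 m
Total distance = 55.0 + 11.0 + 31.2 = 97.2 m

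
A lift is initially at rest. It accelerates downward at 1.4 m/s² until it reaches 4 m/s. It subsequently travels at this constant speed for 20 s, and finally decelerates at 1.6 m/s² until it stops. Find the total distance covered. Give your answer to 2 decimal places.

Phase 1 (accelerating): v₀ = 0 m/s, a = 1.4 m/s².
v = v₀ + at → t = (4 − 0) / 1.4 = 2.86 s
v² = v₀² + 2aΔx → Δx = (4² − 0²)/(2·1.4) = 5.71 m

Phase 2 (constant speed): v₀ = 4.00 m/s, a = 0 m/s².
v = v₀ + at = 4.00 + (0)(20) = 4.00 m/s
Δx = v₀t + ½at² = 4.00·20 + 0.5·0·20² = 80.0 m

Phase 3 (decelerating): v₀ = 4.00 m/s, a = -1.6 m/s².
v = v₀ + at → t = (0 − 4.00) / -1.6 = 2.50 s
v² = v₀² + 2aΔx → Δx = (0² − 4.00²)/(2·-1.6) = 5.00 m
Total distance = 5.71 + 80.0 + 5.00 = 90.7 m

90.71 m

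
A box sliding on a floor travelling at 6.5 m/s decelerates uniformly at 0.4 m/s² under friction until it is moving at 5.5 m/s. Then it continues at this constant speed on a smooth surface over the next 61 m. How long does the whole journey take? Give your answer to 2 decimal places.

13.59 s

Phase 1 (decelerating): v₀ = 6.50 m/s, a = -0.4 m/s².
v = v₀ + at → t = (5.5 − 6.50) / -0.4 = 2.50 s
v² = v₀² + 2aΔx → Δx = (5.5² − 6.50²)/(2·-0.4) = 15.0 m

Phase 2 (constant speed): v₀ = 5.50 m/s, a = 0 m/s².
Constant speed: t = d/v = 61/5.50 = 11.1 s
Total time = 2.50 + 11.1 = 13.6 s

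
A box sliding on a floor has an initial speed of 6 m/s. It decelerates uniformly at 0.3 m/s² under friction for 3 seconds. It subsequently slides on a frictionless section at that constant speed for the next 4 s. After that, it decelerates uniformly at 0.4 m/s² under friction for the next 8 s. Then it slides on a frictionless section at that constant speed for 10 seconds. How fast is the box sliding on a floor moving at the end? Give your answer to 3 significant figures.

Phase 1 (decelerating): v₀ = 6.00 m/s, a = -0.3 m/s².
v = v₀ + at = 6.00 + (-0.3)(3) = 5.10 m/s
Δx = v₀t + ½at² = 6.00·3 + 0.5·-0.3·3² = 16.6 m

Phase 2 (constant speed): v₀ = 5.10 m/s, a = 0 m/s².
v = v₀ + at = 5.10 + (0)(4) = 5.10 m/s
Δx = v₀t + ½at² = 5.10·4 + 0.5·0·4² = 20.4 m

Phase 3 (decelerating): v₀ = 5.10 m/s, a = -0.4 m/s².
v = v₀ + at = 5.10 + (-0.4)(8) = 1.90 m/s
Δx = v₀t + ½at² = 5.10·8 + 0.5·-0.4·8² = 28.0 m

Phase 4 (constant speed): v₀ = 1.90 m/s, a = 0 m/s².
v = v₀ + at = 1.90 + (0)(10) = 1.90 m/s
Δx = v₀t + ½at² = 1.90·10 + 0.5·0·10² = 19.0 m
Final speed = 1.90 m/s

1.90 m/s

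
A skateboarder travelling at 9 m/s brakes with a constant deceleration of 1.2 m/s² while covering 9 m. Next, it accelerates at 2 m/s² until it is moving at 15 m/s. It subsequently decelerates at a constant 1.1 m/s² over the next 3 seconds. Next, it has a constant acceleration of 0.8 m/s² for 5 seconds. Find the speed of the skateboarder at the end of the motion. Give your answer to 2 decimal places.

15.70 m/s

Phase 1 (decelerating): v₀ = 9.00 m/s, a = -1.2 m/s².
v² = v₀² + 2aΔx = 9.00² + 2·-1.2·9 = 59.4 → v = 7.71 m/s
t = (v − v₀)/a = (7.71 − 9.00)/-1.2 = 1.08 s

Phase 2 (accelerating): v₀ = 7.71 m/s, a = 2 m/s².
v = v₀ + at → t = (15 − 7.71) / 2 = 3.65 s
v² = v₀² + 2aΔx → Δx = (15² − 7.71²)/(2·2) = 41.4 m

Phase 3 (decelerating): v₀ = 15.0 m/s, a = -1.1 m/s².
v = v₀ + at = 15.0 + (-1.1)(3) = 11.7 m/s
Δx = v₀t + ½at² = 15.0·3 + 0.5·-1.1·3² = 40.0 m

Phase 4 (accelerating): v₀ = 11.7 m/s, a = 0.8 m/s².
v = v₀ + at = 11.7 + (0.8)(5) = 15.7 m/s
Δx = v₀t + ½at² = 11.7·5 + 0.5·0.8·5² = 68.5 m
Final speed = 15.7 m/s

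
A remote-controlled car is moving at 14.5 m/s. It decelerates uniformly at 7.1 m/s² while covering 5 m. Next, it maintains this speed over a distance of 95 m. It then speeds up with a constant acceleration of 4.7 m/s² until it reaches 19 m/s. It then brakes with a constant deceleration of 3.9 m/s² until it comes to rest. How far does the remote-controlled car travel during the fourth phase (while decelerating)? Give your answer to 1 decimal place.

Phase 1 (decelerating): v₀ = 14.5 m/s, a = -7.1 m/s².
v² = v₀² + 2aΔx = 14.5² + 2·-7.1·5 = 139 → v = 11.8 m/s
t = (v − v₀)/a = (11.8 − 14.5)/-7.1 = 0.380 s

Phase 2 (constant speed): v₀ = 11.8 m/s, a = 0 m/s².
Constant speed: t = d/v = 95/11.8 = 8.05 s

Phase 3 (accelerating): v₀ = 11.8 m/s, a = 4.7 m/s².
v = v₀ + at → t = (19 − 11.8) / 4.7 = 1.53 s
v² = v₀² + 2aΔx → Δx = (19² − 11.8²)/(2·4.7) = 23.6 m

Phase 4 (decelerating): v₀ = 19.0 m/s, a = -3.9 m/s².
v = v₀ + at → t = (0 − 19.0) / -3.9 = 4.87 s
v² = v₀² + 2aΔx → Δx = (0² − 19.0²)/(2·-3.9) = 46.3 m
Distance in phase 4 = 46.3 m

46.3 m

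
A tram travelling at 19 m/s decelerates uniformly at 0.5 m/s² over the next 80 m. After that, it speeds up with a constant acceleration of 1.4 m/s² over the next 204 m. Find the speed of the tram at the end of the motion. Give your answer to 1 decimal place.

29.2 m/s

Phase 1 (decelerating): v₀ = 19.0 m/s, a = -0.5 m/s².
v² = v₀² + 2aΔx = 19.0² + 2·-0.5·80 = 281 → v = 16.8 m/s
t = (v − v₀)/a = (16.8 − 19.0)/-0.5 = 4.47 s

Phase 2 (accelerating): v₀ = 16.8 m/s, a = 1.4 m/s².
v² = v₀² + 2aΔx = 16.8² + 2·1.4·204 = 852 → v = 29.2 m/s
t = (v − v₀)/a = (29.2 − 16.8)/1.4 = 8.88 s
Final speed = 29.2 m/s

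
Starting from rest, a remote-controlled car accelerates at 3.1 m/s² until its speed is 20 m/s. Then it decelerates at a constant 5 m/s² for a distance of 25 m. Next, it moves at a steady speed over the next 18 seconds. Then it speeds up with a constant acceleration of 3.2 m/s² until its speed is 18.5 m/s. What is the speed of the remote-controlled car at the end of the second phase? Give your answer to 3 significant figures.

12.2 m/s

Phase 1 (accelerating): v₀ = 0 m/s, a = 3.1 m/s².
v = v₀ + at → t = (20 − 0) / 3.1 = 6.45 s
v² = v₀² + 2aΔx → Δx = (20² − 0²)/(2·3.1) = 64.5 m

Phase 2 (decelerating): v₀ = 20.0 m/s, a = -5 m/s².
v² = v₀² + 2aΔx = 20.0² + 2·-5·25 = 150 → v = 12.2 m/s
t = (v − v₀)/a = (12.2 − 20.0)/-5 = 1.55 s
Speed at end of phase 2 = 12.2 m/s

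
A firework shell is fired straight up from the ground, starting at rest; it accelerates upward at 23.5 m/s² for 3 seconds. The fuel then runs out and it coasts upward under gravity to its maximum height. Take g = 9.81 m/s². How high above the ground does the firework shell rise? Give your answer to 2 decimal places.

Phase 1 (powered ascent): v₀ = 0 m/s, a = 23.5 m/s².
v = v₀ + at = 0 + (23.5)(3) = 70.5 m/s
Δx = v₀t + ½at² = 0·3 + 0.5·23.5·3² = 106 m

Phase 2 (coasting upward): v₀ = 70.5 m/s, a = -9.81 m/s².
v = v₀ + at → t = (0 − 70.5) / -9.81 = 7.19 s
v² = v₀² + 2aΔx → Δx = (0² − 70.5²)/(2·-9.81) = 253 m
Maximum height = 106 + 253 = 359 m

359.08 m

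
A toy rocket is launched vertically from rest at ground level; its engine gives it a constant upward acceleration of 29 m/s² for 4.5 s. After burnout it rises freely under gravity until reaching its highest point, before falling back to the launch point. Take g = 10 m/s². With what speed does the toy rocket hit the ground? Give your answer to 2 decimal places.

151.34 m/s

Phase 1 (powered ascent): v₀ = 0 m/s, a = 29 m/s².
v = v₀ + at = 0 + (29)(4.5) = 130 m/s
Δx = v₀t + ½at² = 0·4.5 + 0.5·29·4.5² = 294 m

Phase 2 (coasting upward): v₀ = 130 m/s, a = -10 m/s².
v = v₀ + at → t = (0 − 130) / -10 = 13.1 s
v² = v₀² + 2aΔx → Δx = (0² − 130²)/(2·-10) = 852 m

Phase 3 (free fall): v₀ = 0 m/s, a = -10 m/s².
Falls 1150 m from rest: t = √(2·1150/10) = 15.1 s; v = g·t = 151 m/s.
Impact speed = 151 m/s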